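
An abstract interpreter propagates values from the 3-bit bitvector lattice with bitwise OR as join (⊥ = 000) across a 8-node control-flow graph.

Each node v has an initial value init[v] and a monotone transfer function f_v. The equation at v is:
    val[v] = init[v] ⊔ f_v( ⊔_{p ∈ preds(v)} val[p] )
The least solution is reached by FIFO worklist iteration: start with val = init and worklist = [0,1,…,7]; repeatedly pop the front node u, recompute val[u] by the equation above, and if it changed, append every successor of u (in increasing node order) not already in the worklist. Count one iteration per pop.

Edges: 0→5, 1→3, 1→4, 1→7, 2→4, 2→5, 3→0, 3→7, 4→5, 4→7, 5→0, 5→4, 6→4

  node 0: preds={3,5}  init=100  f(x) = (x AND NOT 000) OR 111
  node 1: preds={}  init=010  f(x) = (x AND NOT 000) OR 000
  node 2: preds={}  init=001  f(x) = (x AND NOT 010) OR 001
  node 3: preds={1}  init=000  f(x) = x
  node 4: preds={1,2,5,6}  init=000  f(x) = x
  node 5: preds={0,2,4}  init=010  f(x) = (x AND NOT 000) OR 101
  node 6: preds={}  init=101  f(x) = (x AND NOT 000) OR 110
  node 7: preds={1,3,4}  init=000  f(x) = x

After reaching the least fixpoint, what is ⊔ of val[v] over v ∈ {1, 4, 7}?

111

Iteration log — 10 steps:
  step 1. node 0  ⊔preds=010  new=111  old=100  +wl: 
  step 2. node 1  ⊔preds=000  new=010  stable
  step 3. node 2  ⊔preds=000  new=001  stable
  step 4. node 3  ⊔preds=010  new=010  old=000  +wl: 0
  step 5. node 4  ⊔preds=111  new=111  old=000  +wl: 
  step 6. node 5  ⊔preds=111  new=111  old=010  +wl: 4
  step 7. node 6  ⊔preds=000  new=111  old=101  +wl: 
  step 8. node 7  ⊔preds=111  new=111  old=000  +wl: 
  step 9. node 0  ⊔preds=111  new=111  stable
  step 10. node 4  ⊔preds=111  new=111  stable

Least fixpoint reached:
  node 0: 111
  node 1: 010
  node 2: 001
  node 3: 010
  node 4: 111
  node 5: 111
  node 6: 111
  node 7: 111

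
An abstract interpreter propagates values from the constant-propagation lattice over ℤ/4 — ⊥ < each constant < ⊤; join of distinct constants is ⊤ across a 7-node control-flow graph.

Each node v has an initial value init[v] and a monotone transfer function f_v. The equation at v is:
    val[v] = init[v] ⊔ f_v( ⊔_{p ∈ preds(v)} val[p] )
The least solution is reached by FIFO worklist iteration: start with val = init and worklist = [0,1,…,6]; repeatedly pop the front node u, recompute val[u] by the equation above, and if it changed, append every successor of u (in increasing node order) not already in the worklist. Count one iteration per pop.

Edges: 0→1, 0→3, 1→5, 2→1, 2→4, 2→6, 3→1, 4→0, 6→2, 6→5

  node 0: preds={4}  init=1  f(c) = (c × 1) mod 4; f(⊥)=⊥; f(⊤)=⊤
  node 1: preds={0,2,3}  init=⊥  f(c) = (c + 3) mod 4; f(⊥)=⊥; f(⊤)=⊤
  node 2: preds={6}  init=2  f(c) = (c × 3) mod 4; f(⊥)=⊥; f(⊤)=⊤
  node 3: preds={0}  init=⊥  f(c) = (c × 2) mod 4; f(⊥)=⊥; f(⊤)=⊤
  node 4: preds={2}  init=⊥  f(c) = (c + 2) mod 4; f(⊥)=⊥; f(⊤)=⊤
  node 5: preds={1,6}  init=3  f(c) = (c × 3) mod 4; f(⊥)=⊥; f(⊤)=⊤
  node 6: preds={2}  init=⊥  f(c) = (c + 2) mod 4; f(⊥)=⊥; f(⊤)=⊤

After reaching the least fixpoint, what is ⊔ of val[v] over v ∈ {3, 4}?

Trace (19 dequeues):
  [1] u=0 | in ⊥ | out 1 | ==
  [2] u=1 | in ⊤ | out ⊤ | prev ⊥ | push {}
  [3] u=2 | in ⊥ | out 2 | ==
  [4] u=3 | in 1 | out 2 | prev ⊥ | push {1}
  [5] u=4 | in 2 | out 0 | prev ⊥ | push {0}
  [6] u=5 | in ⊤ | out ⊤ | prev 3 | push {}
  [7] u=6 | in 2 | out 0 | prev ⊥ | push {2,5}
  [8] u=1 | in ⊤ | out ⊤ | ==
  [9] u=0 | in 0 | out ⊤ | prev 1 | push {1,3}
  [10] u=2 | in 0 | out ⊤ | prev 2 | push {4,6}
  [11] u=5 | in ⊤ | out ⊤ | ==
  [12] u=1 | in ⊤ | out ⊤ | ==
  [13] u=3 | in ⊤ | out ⊤ | prev 2 | push {1}
  [14] u=4 | in ⊤ | out ⊤ | prev 0 | push {0}
  [15] u=6 | in ⊤ | out ⊤ | prev 0 | push {2,5}
  [16] u=1 | in ⊤ | out ⊤ | ==
  [17] u=0 | in ⊤ | out ⊤ | ==
  [18] u=2 | in ⊤ | out ⊤ | ==
  [19] u=5 | in ⊤ | out ⊤ | ==

Converged values:
  [0] ⊤
  [1] ⊤
  [2] ⊤
  [3] ⊤
  [4] ⊤
  [5] ⊤
  [6] ⊤

⊤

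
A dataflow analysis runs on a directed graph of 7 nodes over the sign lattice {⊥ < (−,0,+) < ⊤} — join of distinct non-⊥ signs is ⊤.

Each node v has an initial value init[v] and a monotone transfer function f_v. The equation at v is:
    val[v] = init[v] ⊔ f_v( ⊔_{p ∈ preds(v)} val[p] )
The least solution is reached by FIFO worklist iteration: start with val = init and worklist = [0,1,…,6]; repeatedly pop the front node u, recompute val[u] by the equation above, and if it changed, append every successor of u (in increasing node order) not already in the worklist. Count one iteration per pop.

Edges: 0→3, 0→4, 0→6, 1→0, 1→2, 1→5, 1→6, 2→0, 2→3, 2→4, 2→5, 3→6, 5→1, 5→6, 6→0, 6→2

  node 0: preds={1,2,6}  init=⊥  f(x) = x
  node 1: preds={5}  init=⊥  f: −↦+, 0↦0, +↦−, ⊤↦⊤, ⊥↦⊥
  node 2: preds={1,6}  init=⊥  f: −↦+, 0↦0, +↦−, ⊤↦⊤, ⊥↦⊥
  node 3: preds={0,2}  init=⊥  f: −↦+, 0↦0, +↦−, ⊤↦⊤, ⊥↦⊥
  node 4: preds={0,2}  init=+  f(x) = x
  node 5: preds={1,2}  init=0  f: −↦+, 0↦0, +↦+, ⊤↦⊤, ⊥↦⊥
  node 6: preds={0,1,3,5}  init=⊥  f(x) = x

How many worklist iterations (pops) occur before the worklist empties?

12

Trace (12 dequeues):
  [1] u=0 | in ⊥ | out ⊥ | ==
  [2] u=1 | in 0 | out 0 | prev ⊥ | push {0}
  [3] u=2 | in 0 | out 0 | prev ⊥ | push {}
  [4] u=3 | in 0 | out 0 | prev ⊥ | push {}
  [5] u=4 | in 0 | out ⊤ | prev + | push {}
  [6] u=5 | in 0 | out 0 | ==
  [7] u=6 | in 0 | out 0 | prev ⊥ | push {2}
  [8] u=0 | in 0 | out 0 | prev ⊥ | push {3,4,6}
  [9] u=2 | in 0 | out 0 | ==
  [10] u=3 | in 0 | out 0 | ==
  [11] u=4 | in 0 | out ⊤ | ==
  [12] u=6 | in 0 | out 0 | ==

Converged values:
  [0] 0
  [1] 0
  [2] 0
  [3] 0
  [4] ⊤
  [5] 0
  [6] 0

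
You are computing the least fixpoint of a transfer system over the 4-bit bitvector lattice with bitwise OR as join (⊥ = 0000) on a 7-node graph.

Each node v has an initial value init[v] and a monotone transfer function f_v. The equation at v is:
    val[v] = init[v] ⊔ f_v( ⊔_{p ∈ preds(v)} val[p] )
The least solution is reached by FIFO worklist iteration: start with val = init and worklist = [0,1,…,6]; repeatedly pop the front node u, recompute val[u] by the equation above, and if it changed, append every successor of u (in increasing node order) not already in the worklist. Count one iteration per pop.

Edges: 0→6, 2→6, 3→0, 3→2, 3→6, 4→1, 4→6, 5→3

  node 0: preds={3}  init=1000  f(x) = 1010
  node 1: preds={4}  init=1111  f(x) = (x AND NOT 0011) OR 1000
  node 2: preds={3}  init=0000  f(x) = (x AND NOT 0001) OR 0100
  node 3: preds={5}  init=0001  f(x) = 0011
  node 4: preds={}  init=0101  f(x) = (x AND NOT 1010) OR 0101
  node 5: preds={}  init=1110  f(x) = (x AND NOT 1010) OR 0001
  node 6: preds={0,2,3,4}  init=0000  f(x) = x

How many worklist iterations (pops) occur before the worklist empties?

11

Trace (11 dequeues):
  [1] u=0 | in 0001 | out 1010 | prev 1000 | push {}
  [2] u=1 | in 0101 | out 1111 | ==
  [3] u=2 | in 0001 | out 0100 | prev 0000 | push {}
  [4] u=3 | in 1110 | out 0011 | prev 0001 | push {0,2}
  [5] u=4 | in 0000 | out 0101 | ==
  [6] u=5 | in 0000 | out 1111 | prev 1110 | push {3}
  [7] u=6 | in 1111 | out 1111 | prev 0000 | push {}
  [8] u=0 | in 0011 | out 1010 | ==
  [9] u=2 | in 0011 | out 0110 | prev 0100 | push {6}
  [10] u=3 | in 1111 | out 0011 | ==
  [11] u=6 | in 1111 | out 1111 | ==

Converged values:
  [0] 1010
  [1] 1111
  [2] 0110
  [3] 0011
  [4] 0101
  [5] 1111
  [6] 1111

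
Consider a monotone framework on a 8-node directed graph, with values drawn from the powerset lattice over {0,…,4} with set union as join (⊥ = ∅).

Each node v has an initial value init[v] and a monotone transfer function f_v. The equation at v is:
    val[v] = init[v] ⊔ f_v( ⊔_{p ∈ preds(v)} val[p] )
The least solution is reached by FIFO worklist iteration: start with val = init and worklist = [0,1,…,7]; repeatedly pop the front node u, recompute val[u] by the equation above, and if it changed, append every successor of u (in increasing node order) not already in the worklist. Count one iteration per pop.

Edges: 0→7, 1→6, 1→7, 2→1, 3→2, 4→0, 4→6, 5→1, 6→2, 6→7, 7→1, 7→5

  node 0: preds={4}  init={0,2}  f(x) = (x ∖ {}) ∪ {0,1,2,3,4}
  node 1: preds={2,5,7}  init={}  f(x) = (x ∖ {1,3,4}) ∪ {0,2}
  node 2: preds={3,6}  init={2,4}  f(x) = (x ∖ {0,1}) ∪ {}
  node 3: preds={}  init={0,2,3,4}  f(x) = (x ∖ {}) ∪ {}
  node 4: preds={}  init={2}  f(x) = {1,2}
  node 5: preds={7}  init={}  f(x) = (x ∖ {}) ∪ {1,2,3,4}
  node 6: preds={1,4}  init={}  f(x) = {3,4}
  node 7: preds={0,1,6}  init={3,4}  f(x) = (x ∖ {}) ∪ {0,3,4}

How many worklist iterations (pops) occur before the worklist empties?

Iteration log — 13 steps:
  step 1. node 0  ⊔preds={2}  new={0,1,2,3,4}  old={0,2}  +wl: 
  step 2. node 1  ⊔preds={2,3,4}  new={0,2}  old={}  +wl: 
  step 3. node 2  ⊔preds={0,2,3,4}  new={2,3,4}  old={2,4}  +wl: 1
  step 4. node 3  ⊔preds={}  new={0,2,3,4}  stable
  step 5. node 4  ⊔preds={}  new={1,2}  old={2}  +wl: 0
  step 6. node 5  ⊔preds={3,4}  new={1,2,3,4}  old={}  +wl: 
  step 7. node 6  ⊔preds={0,1,2}  new={3,4}  old={}  +wl: 2
  step 8. node 7  ⊔preds={0,1,2,3,4}  new={0,1,2,3,4}  old={3,4}  +wl: 5
  step 9. node 1  ⊔preds={0,1,2,3,4}  new={0,2}  stable
  step 10. node 0  ⊔preds={1,2}  new={0,1,2,3,4}  stable
  step 11. node 2  ⊔preds={0,2,3,4}  new={2,3,4}  stable
  step 12. node 5  ⊔preds={0,1,2,3,4}  new={0,1,2,3,4}  old={1,2,3,4}  +wl: 1
  step 13. node 1  ⊔preds={0,1,2,3,4}  new={0,2}  stable

Least fixpoint reached:
  node 0: {0,1,2,3,4}
  node 1: {0,2}
  node 2: {2,3,4}
  node 3: {0,2,3,4}
  node 4: {1,2}
  node 5: {0,1,2,3,4}
  node 6: {3,4}
  node 7: {0,1,2,3,4}

13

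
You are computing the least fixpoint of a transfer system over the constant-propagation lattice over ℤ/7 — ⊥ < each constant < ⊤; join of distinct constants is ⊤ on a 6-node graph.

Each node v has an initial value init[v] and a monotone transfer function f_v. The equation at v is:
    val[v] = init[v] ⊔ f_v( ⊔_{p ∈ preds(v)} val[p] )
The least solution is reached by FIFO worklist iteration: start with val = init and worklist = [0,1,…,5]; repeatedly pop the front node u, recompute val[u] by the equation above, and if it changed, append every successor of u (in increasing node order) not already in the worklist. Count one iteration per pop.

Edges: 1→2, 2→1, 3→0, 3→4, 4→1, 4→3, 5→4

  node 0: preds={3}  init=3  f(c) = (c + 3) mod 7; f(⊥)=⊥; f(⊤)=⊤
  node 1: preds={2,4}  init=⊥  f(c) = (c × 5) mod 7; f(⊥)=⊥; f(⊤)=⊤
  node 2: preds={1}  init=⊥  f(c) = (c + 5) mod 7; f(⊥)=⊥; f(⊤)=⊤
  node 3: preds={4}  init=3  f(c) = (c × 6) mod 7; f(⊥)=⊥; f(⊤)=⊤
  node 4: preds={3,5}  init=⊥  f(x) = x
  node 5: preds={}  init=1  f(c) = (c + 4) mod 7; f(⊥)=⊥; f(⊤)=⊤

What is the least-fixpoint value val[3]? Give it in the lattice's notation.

⊤

Iteration log — 12 steps:
  step 1. node 0  ⊔preds=3  new=⊤  old=3  +wl: 
  step 2. node 1  ⊔preds=⊥  new=⊥  stable
  step 3. node 2  ⊔preds=⊥  new=⊥  stable
  step 4. node 3  ⊔preds=⊥  new=3  stable
  step 5. node 4  ⊔preds=⊤  new=⊤  old=⊥  +wl: 1,3
  step 6. node 5  ⊔preds=⊥  new=1  stable
  step 7. node 1  ⊔preds=⊤  new=⊤  old=⊥  +wl: 2
  step 8. node 3  ⊔preds=⊤  new=⊤  old=3  +wl: 0,4
  step 9. node 2  ⊔preds=⊤  new=⊤  old=⊥  +wl: 1
  step 10. node 0  ⊔preds=⊤  new=⊤  stable
  step 11. node 4  ⊔preds=⊤  new=⊤  stable
  step 12. node 1  ⊔preds=⊤  new=⊤  stable

Least fixpoint reached:
  node 0: ⊤
  node 1: ⊤
  node 2: ⊤
  node 3: ⊤
  node 4: ⊤
  node 5: 1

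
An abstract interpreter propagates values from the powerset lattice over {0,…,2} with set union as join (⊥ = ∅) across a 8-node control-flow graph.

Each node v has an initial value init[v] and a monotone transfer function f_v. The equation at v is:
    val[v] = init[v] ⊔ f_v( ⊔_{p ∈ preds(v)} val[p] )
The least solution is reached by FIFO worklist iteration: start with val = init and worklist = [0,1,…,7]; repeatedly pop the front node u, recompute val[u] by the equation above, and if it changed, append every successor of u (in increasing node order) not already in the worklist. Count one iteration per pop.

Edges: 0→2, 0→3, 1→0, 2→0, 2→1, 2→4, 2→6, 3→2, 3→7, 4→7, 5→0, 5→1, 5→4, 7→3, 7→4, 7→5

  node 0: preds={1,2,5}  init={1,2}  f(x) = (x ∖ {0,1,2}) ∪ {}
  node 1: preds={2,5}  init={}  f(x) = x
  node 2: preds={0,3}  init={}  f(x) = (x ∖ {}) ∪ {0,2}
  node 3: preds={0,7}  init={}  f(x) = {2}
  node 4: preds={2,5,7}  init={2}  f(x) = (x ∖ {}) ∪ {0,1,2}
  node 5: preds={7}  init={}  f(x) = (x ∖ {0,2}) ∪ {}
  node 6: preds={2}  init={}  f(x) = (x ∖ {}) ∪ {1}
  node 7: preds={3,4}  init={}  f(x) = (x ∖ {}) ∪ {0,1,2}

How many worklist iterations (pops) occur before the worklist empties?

17

Iteration log — 17 steps:
  step 1. node 0  ⊔preds={}  new={1,2}  stable
  step 2. node 1  ⊔preds={}  new={}  stable
  step 3. node 2  ⊔preds={1,2}  new={0,1,2}  old={}  +wl: 0,1
  step 4. node 3  ⊔preds={1,2}  new={2}  old={}  +wl: 2
  step 5. node 4  ⊔preds={0,1,2}  new={0,1,2}  old={2}  +wl: 
  step 6. node 5  ⊔preds={}  new={}  stable
  step 7. node 6  ⊔preds={0,1,2}  new={0,1,2}  old={}  +wl: 
  step 8. node 7  ⊔preds={0,1,2}  new={0,1,2}  old={}  +wl: 3,4,5
  step 9. node 0  ⊔preds={0,1,2}  new={1,2}  stable
  step 10. node 1  ⊔preds={0,1,2}  new={0,1,2}  old={}  +wl: 0
  step 11. node 2  ⊔preds={1,2}  new={0,1,2}  stable
  step 12. node 3  ⊔preds={0,1,2}  new={2}  stable
  step 13. node 4  ⊔preds={0,1,2}  new={0,1,2}  stable
  step 14. node 5  ⊔preds={0,1,2}  new={1}  old={}  +wl: 1,4
  step 15. node 0  ⊔preds={0,1,2}  new={1,2}  stable
  step 16. node 1  ⊔preds={0,1,2}  new={0,1,2}  stable
  step 17. node 4  ⊔preds={0,1,2}  new={0,1,2}  stable

Least fixpoint reached:
  node 0: {1,2}
  node 1: {0,1,2}
  node 2: {0,1,2}
  node 3: {2}
  node 4: {0,1,2}
  node 5: {1}
  node 6: {0,1,2}
  node 7: {0,1,2}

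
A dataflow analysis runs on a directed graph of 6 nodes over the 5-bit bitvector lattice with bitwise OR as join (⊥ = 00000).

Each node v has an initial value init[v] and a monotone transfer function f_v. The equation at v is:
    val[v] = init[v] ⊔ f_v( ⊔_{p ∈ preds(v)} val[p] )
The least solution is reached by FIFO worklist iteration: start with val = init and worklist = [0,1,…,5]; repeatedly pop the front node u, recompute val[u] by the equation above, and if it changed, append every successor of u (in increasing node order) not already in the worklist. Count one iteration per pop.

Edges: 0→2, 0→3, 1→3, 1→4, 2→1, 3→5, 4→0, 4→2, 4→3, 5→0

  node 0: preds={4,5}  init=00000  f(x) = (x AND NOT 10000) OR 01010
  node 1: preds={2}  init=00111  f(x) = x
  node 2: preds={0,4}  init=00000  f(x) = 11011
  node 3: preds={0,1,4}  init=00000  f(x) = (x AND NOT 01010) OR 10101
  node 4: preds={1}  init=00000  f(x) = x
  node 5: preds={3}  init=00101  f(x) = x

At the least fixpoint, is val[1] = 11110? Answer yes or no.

Trace (14 dequeues):
  [1] u=0 | in 00101 | out 01111 | prev 00000 | push {}
  [2] u=1 | in 00000 | out 00111 | ==
  [3] u=2 | in 01111 | out 11011 | prev 00000 | push {1}
  [4] u=3 | in 01111 | out 10101 | prev 00000 | push {}
  [5] u=4 | in 00111 | out 00111 | prev 00000 | push {0,2,3}
  [6] u=5 | in 10101 | out 10101 | prev 00101 | push {}
  [7] u=1 | in 11011 | out 11111 | prev 00111 | push {4}
  [8] u=0 | in 10111 | out 01111 | ==
  [9] u=2 | in 01111 | out 11011 | ==
  [10] u=3 | in 11111 | out 10101 | ==
  [11] u=4 | in 11111 | out 11111 | prev 00111 | push {0,2,3}
  [12] u=0 | in 11111 | out 01111 | ==
  [13] u=2 | in 11111 | out 11011 | ==
  [14] u=3 | in 11111 | out 10101 | ==

Converged values:
  [0] 01111
  [1] 11111
  [2] 11011
  [3] 10101
  [4] 11111
  [5] 10101

no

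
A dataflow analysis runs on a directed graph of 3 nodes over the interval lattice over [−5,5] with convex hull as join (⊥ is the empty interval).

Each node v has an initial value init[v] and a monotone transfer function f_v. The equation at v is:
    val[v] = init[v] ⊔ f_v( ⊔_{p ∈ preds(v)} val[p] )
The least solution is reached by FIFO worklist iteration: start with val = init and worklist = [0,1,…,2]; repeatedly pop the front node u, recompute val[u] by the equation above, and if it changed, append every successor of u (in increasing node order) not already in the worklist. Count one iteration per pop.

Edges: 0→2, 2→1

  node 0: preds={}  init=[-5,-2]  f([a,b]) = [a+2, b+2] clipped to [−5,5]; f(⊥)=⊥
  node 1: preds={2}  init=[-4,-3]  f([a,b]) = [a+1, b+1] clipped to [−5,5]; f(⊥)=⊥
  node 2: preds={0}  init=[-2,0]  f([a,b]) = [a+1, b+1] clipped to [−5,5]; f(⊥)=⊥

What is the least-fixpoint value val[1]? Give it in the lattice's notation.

[-4,1]

Worklist (4 pops):
  #1 pop 0: in=⊥ → [-5,-2] (no change)
  #2 pop 1: in=[-2,0] → [-4,1] (was [-4,-3]); enqueue []
  #3 pop 2: in=[-5,-2] → [-4,0] (was [-2,0]); enqueue [1]
  #4 pop 1: in=[-4,0] → [-4,1] (no change)

Fixpoint:
  val[0] = [-5,-2]
  val[1] = [-4,1]
  val[2] = [-4,0]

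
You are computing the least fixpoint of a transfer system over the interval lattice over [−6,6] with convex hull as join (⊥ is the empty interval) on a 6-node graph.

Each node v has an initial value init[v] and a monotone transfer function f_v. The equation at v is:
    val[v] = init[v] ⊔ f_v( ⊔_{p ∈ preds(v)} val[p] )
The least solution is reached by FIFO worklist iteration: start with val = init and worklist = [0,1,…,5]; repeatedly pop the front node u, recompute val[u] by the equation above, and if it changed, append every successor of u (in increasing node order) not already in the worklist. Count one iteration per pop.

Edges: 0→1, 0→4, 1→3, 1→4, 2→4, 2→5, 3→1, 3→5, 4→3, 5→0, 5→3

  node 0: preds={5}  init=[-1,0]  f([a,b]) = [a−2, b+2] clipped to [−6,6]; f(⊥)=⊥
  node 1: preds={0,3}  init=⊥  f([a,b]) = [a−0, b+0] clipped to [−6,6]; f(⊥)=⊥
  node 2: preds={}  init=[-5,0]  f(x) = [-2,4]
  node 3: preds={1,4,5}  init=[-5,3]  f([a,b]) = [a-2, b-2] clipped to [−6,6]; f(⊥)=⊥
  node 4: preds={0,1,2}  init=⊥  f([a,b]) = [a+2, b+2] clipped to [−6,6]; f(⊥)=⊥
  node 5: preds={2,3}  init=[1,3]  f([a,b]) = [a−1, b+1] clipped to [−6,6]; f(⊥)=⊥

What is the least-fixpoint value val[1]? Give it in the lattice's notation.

[-6,6]

Trace (14 dequeues):
  [1] u=0 | in [1,3] | out [-1,5] | prev [-1,0] | push {}
  [2] u=1 | in [-5,5] | out [-5,5] | prev ⊥ | push {}
  [3] u=2 | in ⊥ | out [-5,4] | prev [-5,0] | push {}
  [4] u=3 | in [-5,5] | out [-6,3] | prev [-5,3] | push {1}
  [5] u=4 | in [-5,5] | out [-3,6] | prev ⊥ | push {3}
  [6] u=5 | in [-6,4] | out [-6,5] | prev [1,3] | push {0}
  [7] u=1 | in [-6,5] | out [-6,5] | prev [-5,5] | push {4}
  [8] u=3 | in [-6,6] | out [-6,4] | prev [-6,3] | push {1,5}
  [9] u=0 | in [-6,5] | out [-6,6] | prev [-1,5] | push {}
  [10] u=4 | in [-6,6] | out [-4,6] | prev [-3,6] | push {3}
  [11] u=1 | in [-6,6] | out [-6,6] | prev [-6,5] | push {4}
  [12] u=5 | in [-6,4] | out [-6,5] | ==
  [13] u=3 | in [-6,6] | out [-6,4] | ==
  [14] u=4 | in [-6,6] | out [-4,6] | ==

Converged values:
  [0] [-6,6]
  [1] [-6,6]
  [2] [-5,4]
  [3] [-6,4]
  [4] [-4,6]
  [5] [-6,5]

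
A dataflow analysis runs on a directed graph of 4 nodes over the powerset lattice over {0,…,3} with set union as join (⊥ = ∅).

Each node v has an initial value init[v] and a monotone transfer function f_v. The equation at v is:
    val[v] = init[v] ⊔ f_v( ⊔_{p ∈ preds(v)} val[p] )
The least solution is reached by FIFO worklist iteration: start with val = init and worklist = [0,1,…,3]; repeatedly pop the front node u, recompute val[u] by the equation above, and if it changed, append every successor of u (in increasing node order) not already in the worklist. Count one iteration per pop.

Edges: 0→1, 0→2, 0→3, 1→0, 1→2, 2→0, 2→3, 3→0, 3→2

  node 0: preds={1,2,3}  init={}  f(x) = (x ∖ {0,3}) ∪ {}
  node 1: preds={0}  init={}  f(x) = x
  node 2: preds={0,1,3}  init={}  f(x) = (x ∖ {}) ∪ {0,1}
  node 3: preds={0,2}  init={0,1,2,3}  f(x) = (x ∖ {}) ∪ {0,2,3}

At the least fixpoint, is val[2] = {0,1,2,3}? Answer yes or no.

yes

Trace (5 dequeues):
  [1] u=0 | in {0,1,2,3} | out {1,2} | prev {} | push {}
  [2] u=1 | in {1,2} | out {1,2} | prev {} | push {0}
  [3] u=2 | in {0,1,2,3} | out {0,1,2,3} | prev {} | push {}
  [4] u=3 | in {0,1,2,3} | out {0,1,2,3} | ==
  [5] u=0 | in {0,1,2,3} | out {1,2} | ==

Converged values:
  [0] {1,2}
  [1] {1,2}
  [2] {0,1,2,3}
  [3] {0,1,2,3}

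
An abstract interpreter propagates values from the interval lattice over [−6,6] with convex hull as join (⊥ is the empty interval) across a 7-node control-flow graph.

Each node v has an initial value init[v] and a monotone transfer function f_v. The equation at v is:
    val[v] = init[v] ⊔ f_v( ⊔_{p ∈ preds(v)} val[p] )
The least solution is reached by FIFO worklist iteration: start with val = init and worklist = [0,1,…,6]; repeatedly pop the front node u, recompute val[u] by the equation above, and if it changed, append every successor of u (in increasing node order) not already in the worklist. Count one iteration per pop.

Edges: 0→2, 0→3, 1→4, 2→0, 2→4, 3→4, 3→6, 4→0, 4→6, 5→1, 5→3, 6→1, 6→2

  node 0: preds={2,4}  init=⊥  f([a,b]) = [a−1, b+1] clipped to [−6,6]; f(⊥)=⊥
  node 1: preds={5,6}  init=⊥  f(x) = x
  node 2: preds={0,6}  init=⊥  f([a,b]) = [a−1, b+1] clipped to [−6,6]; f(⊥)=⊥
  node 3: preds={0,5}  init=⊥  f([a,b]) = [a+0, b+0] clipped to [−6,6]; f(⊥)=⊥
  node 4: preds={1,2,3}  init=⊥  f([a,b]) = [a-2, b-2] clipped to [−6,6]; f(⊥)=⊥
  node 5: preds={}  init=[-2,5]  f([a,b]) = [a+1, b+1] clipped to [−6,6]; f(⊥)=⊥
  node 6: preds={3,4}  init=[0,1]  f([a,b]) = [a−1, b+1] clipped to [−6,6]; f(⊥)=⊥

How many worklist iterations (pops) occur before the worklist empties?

19

Worklist (19 pops):
  #1 pop 0: in=⊥ → ⊥ (no change)
  #2 pop 1: in=[-2,5] → [-2,5] (was ⊥); enqueue []
  #3 pop 2: in=[0,1] → [-1,2] (was ⊥); enqueue [0]
  #4 pop 3: in=[-2,5] → [-2,5] (was ⊥); enqueue []
  #5 pop 4: in=[-2,5] → [-4,3] (was ⊥); enqueue []
  #6 pop 5: in=⊥ → [-2,5] (no change)
  #7 pop 6: in=[-4,5] → [-5,6] (was [0,1]); enqueue [1,2]
  #8 pop 0: in=[-4,3] → [-5,4] (was ⊥); enqueue [3]
  #9 pop 1: in=[-5,6] → [-5,6] (was [-2,5]); enqueue [4]
  #10 pop 2: in=[-5,6] → [-6,6] (was [-1,2]); enqueue [0]
  #11 pop 3: in=[-5,5] → [-5,5] (was [-2,5]); enqueue [6]
  #12 pop 4: in=[-6,6] → [-6,4] (was [-4,3]); enqueue []
  #13 pop 0: in=[-6,6] → [-6,6] (was [-5,4]); enqueue [2,3]
  #14 pop 6: in=[-6,5] → [-6,6] (was [-5,6]); enqueue [1]
  #15 pop 2: in=[-6,6] → [-6,6] (no change)
  #16 pop 3: in=[-6,6] → [-6,6] (was [-5,5]); enqueue [4,6]
  #17 pop 1: in=[-6,6] → [-6,6] (was [-5,6]); enqueue []
  #18 pop 4: in=[-6,6] → [-6,4] (no change)
  #19 pop 6: in=[-6,6] → [-6,6] (no change)

Fixpoint:
  val[0] = [-6,6]
  val[1] = [-6,6]
  val[2] = [-6,6]
  val[3] = [-6,6]
  val[4] = [-6,4]
  val[5] = [-2,5]
  val[6] = [-6,6]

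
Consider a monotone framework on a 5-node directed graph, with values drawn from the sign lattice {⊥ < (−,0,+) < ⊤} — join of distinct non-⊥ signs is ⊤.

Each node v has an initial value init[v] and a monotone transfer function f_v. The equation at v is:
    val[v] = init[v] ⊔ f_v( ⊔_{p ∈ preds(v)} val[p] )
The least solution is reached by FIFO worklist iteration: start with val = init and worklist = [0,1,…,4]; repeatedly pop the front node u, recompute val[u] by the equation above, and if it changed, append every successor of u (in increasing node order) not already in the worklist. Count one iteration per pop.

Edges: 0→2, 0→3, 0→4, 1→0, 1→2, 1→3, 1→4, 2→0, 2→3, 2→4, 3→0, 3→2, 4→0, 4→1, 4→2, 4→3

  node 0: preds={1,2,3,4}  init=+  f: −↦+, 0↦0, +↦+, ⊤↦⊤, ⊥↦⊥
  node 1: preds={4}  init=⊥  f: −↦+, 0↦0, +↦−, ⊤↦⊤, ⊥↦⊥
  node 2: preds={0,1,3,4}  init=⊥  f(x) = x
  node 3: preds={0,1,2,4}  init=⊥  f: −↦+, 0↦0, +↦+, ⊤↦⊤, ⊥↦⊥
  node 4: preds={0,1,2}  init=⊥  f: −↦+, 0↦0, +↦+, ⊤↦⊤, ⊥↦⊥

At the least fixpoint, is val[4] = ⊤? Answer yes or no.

Trace (19 dequeues):
  [1] u=0 | in ⊥ | out + | ==
  [2] u=1 | in ⊥ | out ⊥ | ==
  [3] u=2 | in + | out + | prev ⊥ | push {0}
  [4] u=3 | in + | out + | prev ⊥ | push {2}
  [5] u=4 | in + | out + | prev ⊥ | push {1,3}
  [6] u=0 | in + | out + | ==
  [7] u=2 | in + | out + | ==
  [8] u=1 | in + | out − | prev ⊥ | push {0,2,4}
  [9] u=3 | in ⊤ | out ⊤ | prev + | push {}
  [10] u=0 | in ⊤ | out ⊤ | prev + | push {3}
  [11] u=2 | in ⊤ | out ⊤ | prev + | push {0}
  [12] u=4 | in ⊤ | out ⊤ | prev + | push {1,2}
  [13] u=3 | in ⊤ | out ⊤ | ==
  [14] u=0 | in ⊤ | out ⊤ | ==
  [15] u=1 | in ⊤ | out ⊤ | prev − | push {0,3,4}
  [16] u=2 | in ⊤ | out ⊤ | ==
  [17] u=0 | in ⊤ | out ⊤ | ==
  [18] u=3 | in ⊤ | out ⊤ | ==
  [19] u=4 | in ⊤ | out ⊤ | ==

Converged values:
  [0] ⊤
  [1] ⊤
  [2] ⊤
  [3] ⊤
  [4] ⊤

yes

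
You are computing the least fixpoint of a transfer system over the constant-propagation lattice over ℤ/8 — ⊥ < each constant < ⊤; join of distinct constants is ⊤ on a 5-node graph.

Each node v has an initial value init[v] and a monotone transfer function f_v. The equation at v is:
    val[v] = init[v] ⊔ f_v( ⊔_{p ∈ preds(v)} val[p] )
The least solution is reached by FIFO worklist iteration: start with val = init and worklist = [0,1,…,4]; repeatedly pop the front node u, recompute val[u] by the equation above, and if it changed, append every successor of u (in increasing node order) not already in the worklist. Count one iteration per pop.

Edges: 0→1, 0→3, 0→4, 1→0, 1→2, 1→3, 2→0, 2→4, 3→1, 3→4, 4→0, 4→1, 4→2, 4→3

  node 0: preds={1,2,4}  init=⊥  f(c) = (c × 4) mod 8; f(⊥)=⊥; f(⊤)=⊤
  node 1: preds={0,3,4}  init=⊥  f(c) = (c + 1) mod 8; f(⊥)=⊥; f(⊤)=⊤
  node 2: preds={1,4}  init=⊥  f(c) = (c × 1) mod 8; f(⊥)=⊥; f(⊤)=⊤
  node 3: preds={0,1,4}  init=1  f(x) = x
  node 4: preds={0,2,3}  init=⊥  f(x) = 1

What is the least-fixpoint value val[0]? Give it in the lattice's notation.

Iteration log — 11 steps:
  step 1. node 0  ⊔preds=⊥  new=⊥  stable
  step 2. node 1  ⊔preds=1  new=2  old=⊥  +wl: 0
  step 3. node 2  ⊔preds=2  new=2  old=⊥  +wl: 
  step 4. node 3  ⊔preds=2  new=⊤  old=1  +wl: 1
  step 5. node 4  ⊔preds=⊤  new=1  old=⊥  +wl: 2,3
  step 6. node 0  ⊔preds=⊤  new=⊤  old=⊥  +wl: 4
  step 7. node 1  ⊔preds=⊤  new=⊤  old=2  +wl: 0
  step 8. node 2  ⊔preds=⊤  new=⊤  old=2  +wl: 
  step 9. node 3  ⊔preds=⊤  new=⊤  stable
  step 10. node 4  ⊔preds=⊤  new=1  stable
  step 11. node 0  ⊔preds=⊤  new=⊤  stable

Least fixpoint reached:
  node 0: ⊤
  node 1: ⊤
  node 2: ⊤
  node 3: ⊤
  node 4: 1

⊤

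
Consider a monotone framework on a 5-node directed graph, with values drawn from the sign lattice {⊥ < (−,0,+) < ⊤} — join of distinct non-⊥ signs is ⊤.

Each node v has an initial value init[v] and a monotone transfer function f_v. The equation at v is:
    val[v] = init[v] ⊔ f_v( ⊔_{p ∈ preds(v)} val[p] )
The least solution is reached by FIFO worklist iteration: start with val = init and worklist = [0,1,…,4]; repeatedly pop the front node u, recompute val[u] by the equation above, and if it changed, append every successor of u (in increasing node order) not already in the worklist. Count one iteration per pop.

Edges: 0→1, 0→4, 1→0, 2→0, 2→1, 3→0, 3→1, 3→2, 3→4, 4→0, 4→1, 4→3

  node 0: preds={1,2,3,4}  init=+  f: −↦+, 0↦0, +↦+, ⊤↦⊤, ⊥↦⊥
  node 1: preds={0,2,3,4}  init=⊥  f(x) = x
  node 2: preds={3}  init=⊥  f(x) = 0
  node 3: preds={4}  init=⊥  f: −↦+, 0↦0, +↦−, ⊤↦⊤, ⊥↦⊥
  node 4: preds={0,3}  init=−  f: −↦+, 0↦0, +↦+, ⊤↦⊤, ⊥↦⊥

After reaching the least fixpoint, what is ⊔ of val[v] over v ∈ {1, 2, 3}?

Worklist (13 pops):
  #1 pop 0: in=− → + (no change)
  #2 pop 1: in=⊤ → ⊤ (was ⊥); enqueue [0]
  #3 pop 2: in=⊥ → 0 (was ⊥); enqueue [1]
  #4 pop 3: in=− → + (was ⊥); enqueue [2]
  #5 pop 4: in=+ → ⊤ (was −); enqueue [3]
  #6 pop 0: in=⊤ → ⊤ (was +); enqueue [4]
  #7 pop 1: in=⊤ → ⊤ (no change)
  #8 pop 2: in=+ → 0 (no change)
  #9 pop 3: in=⊤ → ⊤ (was +); enqueue [0,1,2]
  #10 pop 4: in=⊤ → ⊤ (no change)
  #11 pop 0: in=⊤ → ⊤ (no change)
  #12 pop 1: in=⊤ → ⊤ (no change)
  #13 pop 2: in=⊤ → 0 (no change)

Fixpoint:
  val[0] = ⊤
  val[1] = ⊤
  val[2] = 0
  val[3] = ⊤
  val[4] = ⊤

⊤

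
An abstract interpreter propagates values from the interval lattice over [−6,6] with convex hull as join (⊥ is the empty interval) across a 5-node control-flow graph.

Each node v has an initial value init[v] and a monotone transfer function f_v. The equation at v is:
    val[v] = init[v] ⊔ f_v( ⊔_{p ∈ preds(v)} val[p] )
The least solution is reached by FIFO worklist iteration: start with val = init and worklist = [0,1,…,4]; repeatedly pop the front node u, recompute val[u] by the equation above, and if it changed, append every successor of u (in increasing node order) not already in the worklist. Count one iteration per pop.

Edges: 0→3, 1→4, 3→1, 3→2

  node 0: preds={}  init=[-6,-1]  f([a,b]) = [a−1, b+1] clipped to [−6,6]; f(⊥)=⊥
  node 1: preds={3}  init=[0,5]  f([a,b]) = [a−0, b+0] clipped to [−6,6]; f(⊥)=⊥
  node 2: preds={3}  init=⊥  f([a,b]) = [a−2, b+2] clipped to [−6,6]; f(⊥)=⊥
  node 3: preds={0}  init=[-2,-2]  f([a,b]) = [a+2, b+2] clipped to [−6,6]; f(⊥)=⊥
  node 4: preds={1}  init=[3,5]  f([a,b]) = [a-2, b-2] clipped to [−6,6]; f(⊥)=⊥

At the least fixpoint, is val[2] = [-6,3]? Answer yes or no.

Worklist (8 pops):
  #1 pop 0: in=⊥ → [-6,-1] (no change)
  #2 pop 1: in=[-2,-2] → [-2,5] (was [0,5]); enqueue []
  #3 pop 2: in=[-2,-2] → [-4,0] (was ⊥); enqueue []
  #4 pop 3: in=[-6,-1] → [-4,1] (was [-2,-2]); enqueue [1,2]
  #5 pop 4: in=[-2,5] → [-4,5] (was [3,5]); enqueue []
  #6 pop 1: in=[-4,1] → [-4,5] (was [-2,5]); enqueue [4]
  #7 pop 2: in=[-4,1] → [-6,3] (was [-4,0]); enqueue []
  #8 pop 4: in=[-4,5] → [-6,5] (was [-4,5]); enqueue []

Fixpoint:
  val[0] = [-6,-1]
  val[1] = [-4,5]
  val[2] = [-6,3]
  val[3] = [-4,1]
  val[4] = [-6,5]

yes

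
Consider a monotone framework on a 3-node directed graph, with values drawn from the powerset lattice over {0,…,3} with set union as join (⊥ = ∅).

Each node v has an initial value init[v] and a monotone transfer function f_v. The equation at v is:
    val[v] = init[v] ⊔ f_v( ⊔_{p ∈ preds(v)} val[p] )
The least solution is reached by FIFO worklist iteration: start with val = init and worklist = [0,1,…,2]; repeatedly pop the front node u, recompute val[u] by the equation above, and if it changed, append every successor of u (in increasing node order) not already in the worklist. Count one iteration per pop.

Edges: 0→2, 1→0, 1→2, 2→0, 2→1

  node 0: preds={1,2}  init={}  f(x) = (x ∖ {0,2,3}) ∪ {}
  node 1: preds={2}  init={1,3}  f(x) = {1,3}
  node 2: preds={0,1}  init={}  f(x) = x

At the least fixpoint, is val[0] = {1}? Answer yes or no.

Worklist (5 pops):
  #1 pop 0: in={1,3} → {1} (was {}); enqueue []
  #2 pop 1: in={} → {1,3} (no change)
  #3 pop 2: in={1,3} → {1,3} (was {}); enqueue [0,1]
  #4 pop 0: in={1,3} → {1} (no change)
  #5 pop 1: in={1,3} → {1,3} (no change)

Fixpoint:
  val[0] = {1}
  val[1] = {1,3}
  val[2] = {1,3}

yes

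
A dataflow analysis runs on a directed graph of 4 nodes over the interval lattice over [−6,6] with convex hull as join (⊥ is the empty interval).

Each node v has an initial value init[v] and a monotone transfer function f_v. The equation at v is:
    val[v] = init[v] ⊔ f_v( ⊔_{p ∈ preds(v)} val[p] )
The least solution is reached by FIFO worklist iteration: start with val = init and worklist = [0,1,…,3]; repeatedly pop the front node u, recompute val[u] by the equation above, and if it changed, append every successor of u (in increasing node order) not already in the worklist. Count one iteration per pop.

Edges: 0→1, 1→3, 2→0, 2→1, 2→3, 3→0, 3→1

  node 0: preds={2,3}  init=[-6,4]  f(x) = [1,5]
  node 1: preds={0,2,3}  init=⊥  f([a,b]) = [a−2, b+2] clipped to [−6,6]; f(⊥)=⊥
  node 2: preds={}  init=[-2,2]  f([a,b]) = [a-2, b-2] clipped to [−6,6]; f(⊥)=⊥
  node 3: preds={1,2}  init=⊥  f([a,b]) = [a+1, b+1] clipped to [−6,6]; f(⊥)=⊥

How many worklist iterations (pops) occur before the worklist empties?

Trace (6 dequeues):
  [1] u=0 | in [-2,2] | out [-6,5] | prev [-6,4] | push {}
  [2] u=1 | in [-6,5] | out [-6,6] | prev ⊥ | push {}
  [3] u=2 | in ⊥ | out [-2,2] | ==
  [4] u=3 | in [-6,6] | out [-5,6] | prev ⊥ | push {0,1}
  [5] u=0 | in [-5,6] | out [-6,5] | ==
  [6] u=1 | in [-6,6] | out [-6,6] | ==

Converged values:
  [0] [-6,5]
  [1] [-6,6]
  [2] [-2,2]
  [3] [-5,6]

6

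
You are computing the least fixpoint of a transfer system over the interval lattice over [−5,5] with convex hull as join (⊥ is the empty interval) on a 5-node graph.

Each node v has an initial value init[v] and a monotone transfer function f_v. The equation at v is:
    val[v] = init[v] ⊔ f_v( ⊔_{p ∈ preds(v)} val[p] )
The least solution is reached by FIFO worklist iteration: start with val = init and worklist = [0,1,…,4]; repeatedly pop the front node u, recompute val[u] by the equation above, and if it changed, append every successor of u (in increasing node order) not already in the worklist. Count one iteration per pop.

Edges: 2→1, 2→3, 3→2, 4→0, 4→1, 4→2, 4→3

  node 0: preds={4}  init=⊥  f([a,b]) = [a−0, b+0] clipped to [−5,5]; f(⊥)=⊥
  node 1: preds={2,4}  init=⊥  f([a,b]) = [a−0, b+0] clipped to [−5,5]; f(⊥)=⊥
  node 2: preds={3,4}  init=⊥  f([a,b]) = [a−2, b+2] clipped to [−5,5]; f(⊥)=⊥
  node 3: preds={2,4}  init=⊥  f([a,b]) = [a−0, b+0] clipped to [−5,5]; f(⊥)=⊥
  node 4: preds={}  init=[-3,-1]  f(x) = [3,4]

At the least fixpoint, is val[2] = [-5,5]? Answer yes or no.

yes

Iteration log — 11 steps:
  step 1. node 0  ⊔preds=[-3,-1]  new=[-3,-1]  old=⊥  +wl: 
  step 2. node 1  ⊔preds=[-3,-1]  new=[-3,-1]  old=⊥  +wl: 
  step 3. node 2  ⊔preds=[-3,-1]  new=[-5,1]  old=⊥  +wl: 1
  step 4. node 3  ⊔preds=[-5,1]  new=[-5,1]  old=⊥  +wl: 2
  step 5. node 4  ⊔preds=⊥  new=[-3,4]  old=[-3,-1]  +wl: 0,3
  step 6. node 1  ⊔preds=[-5,4]  new=[-5,4]  old=[-3,-1]  +wl: 
  step 7. node 2  ⊔preds=[-5,4]  new=[-5,5]  old=[-5,1]  +wl: 1
  step 8. node 0  ⊔preds=[-3,4]  new=[-3,4]  old=[-3,-1]  +wl: 
  step 9. node 3  ⊔preds=[-5,5]  new=[-5,5]  old=[-5,1]  +wl: 2
  step 10. node 1  ⊔preds=[-5,5]  new=[-5,5]  old=[-5,4]  +wl: 
  step 11. node 2  ⊔preds=[-5,5]  new=[-5,5]  stable

Least fixpoint reached:
  node 0: [-3,4]
  node 1: [-5,5]
  node 2: [-5,5]
  node 3: [-5,5]
  node 4: [-3,4]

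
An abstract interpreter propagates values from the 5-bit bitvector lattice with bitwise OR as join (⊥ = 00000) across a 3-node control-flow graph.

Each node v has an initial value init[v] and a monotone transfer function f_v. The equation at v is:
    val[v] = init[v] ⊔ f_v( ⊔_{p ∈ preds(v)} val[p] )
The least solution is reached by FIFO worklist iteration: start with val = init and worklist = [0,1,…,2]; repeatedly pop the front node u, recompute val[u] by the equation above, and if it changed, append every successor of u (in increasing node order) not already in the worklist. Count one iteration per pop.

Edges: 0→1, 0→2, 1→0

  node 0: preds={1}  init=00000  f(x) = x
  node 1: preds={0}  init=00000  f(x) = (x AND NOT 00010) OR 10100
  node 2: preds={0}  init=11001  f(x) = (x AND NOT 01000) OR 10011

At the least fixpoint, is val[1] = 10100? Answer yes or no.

Worklist (6 pops):
  #1 pop 0: in=00000 → 00000 (no change)
  #2 pop 1: in=00000 → 10100 (was 00000); enqueue [0]
  #3 pop 2: in=00000 → 11011 (was 11001); enqueue []
  #4 pop 0: in=10100 → 10100 (was 00000); enqueue [1,2]
  #5 pop 1: in=10100 → 10100 (no change)
  #6 pop 2: in=10100 → 11111 (was 11011); enqueue []

Fixpoint:
  val[0] = 10100
  val[1] = 10100
  val[2] = 11111

yes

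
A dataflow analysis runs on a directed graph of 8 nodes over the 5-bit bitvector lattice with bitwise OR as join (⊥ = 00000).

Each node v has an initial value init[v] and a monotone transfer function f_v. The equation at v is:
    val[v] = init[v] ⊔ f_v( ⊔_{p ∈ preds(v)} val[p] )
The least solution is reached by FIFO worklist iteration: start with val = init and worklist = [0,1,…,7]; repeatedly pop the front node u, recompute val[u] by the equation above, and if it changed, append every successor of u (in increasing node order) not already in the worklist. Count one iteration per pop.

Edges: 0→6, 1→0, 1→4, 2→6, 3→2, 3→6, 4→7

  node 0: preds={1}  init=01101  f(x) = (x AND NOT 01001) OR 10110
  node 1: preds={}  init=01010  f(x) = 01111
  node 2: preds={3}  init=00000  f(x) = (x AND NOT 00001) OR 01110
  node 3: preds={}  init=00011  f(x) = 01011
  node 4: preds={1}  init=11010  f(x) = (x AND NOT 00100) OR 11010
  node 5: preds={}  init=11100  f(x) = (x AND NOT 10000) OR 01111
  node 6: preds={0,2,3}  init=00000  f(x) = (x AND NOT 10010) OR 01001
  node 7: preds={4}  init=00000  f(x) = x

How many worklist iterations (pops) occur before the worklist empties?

10

Worklist (10 pops):
  #1 pop 0: in=01010 → 11111 (was 01101); enqueue []
  #2 pop 1: in=00000 → 01111 (was 01010); enqueue [0]
  #3 pop 2: in=00011 → 01110 (was 00000); enqueue []
  #4 pop 3: in=00000 → 01011 (was 00011); enqueue [2]
  #5 pop 4: in=01111 → 11011 (was 11010); enqueue []
  #6 pop 5: in=00000 → 11111 (was 11100); enqueue []
  #7 pop 6: in=11111 → 01101 (was 00000); enqueue []
  #8 pop 7: in=11011 → 11011 (was 00000); enqueue []
  #9 pop 0: in=01111 → 11111 (no change)
  #10 pop 2: in=01011 → 01110 (no change)

Fixpoint:
  val[0] = 11111
  val[1] = 01111
  val[2] = 01110
  val[3] = 01011
  val[4] = 11011
  val[5] = 11111
  val[6] = 01101
  val[7] = 11011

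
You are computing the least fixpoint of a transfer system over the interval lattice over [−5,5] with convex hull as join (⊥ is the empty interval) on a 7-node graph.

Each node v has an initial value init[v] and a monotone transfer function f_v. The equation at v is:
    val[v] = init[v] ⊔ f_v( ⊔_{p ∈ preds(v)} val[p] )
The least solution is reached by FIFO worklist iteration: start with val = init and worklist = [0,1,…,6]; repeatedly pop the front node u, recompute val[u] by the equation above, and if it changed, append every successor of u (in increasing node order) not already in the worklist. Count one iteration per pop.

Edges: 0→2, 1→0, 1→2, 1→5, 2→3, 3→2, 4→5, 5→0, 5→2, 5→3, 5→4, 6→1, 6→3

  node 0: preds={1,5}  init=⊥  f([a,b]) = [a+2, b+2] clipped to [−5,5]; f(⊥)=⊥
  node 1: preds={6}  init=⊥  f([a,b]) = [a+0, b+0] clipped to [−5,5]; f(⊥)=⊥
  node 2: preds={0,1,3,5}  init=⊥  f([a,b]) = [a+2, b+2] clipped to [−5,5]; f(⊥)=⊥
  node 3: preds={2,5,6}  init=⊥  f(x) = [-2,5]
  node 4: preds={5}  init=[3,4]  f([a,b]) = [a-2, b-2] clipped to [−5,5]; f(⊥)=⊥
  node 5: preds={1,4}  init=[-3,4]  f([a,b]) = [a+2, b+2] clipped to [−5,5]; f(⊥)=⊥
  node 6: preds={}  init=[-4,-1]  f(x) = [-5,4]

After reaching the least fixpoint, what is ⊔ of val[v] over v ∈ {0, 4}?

[-5,5]

Iteration log — 16 steps:
  step 1. node 0  ⊔preds=[-3,4]  new=[-1,5]  old=⊥  +wl: 
  step 2. node 1  ⊔preds=[-4,-1]  new=[-4,-1]  old=⊥  +wl: 0
  step 3. node 2  ⊔preds=[-4,5]  new=[-2,5]  old=⊥  +wl: 
  step 4. node 3  ⊔preds=[-4,5]  new=[-2,5]  old=⊥  +wl: 2
  step 5. node 4  ⊔preds=[-3,4]  new=[-5,4]  old=[3,4]  +wl: 
  step 6. node 5  ⊔preds=[-5,4]  new=[-3,5]  old=[-3,4]  +wl: 3,4
  step 7. node 6  ⊔preds=⊥  new=[-5,4]  old=[-4,-1]  +wl: 1
  step 8. node 0  ⊔preds=[-4,5]  new=[-2,5]  old=[-1,5]  +wl: 
  step 9. node 2  ⊔preds=[-4,5]  new=[-2,5]  stable
  step 10. node 3  ⊔preds=[-5,5]  new=[-2,5]  stable
  step 11. node 4  ⊔preds=[-3,5]  new=[-5,4]  stable
  step 12. node 1  ⊔preds=[-5,4]  new=[-5,4]  old=[-4,-1]  +wl: 0,2,5
  step 13. node 0  ⊔preds=[-5,5]  new=[-3,5]  old=[-2,5]  +wl: 
  step 14. node 2  ⊔preds=[-5,5]  new=[-3,5]  old=[-2,5]  +wl: 3
  step 15. node 5  ⊔preds=[-5,4]  new=[-3,5]  stable
  step 16. node 3  ⊔preds=[-5,5]  new=[-2,5]  stable

Least fixpoint reached:
  node 0: [-3,5]
  node 1: [-5,4]
  node 2: [-3,5]
  node 3: [-2,5]
  node 4: [-5,4]
  node 5: [-3,5]
  node 6: [-5,4]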